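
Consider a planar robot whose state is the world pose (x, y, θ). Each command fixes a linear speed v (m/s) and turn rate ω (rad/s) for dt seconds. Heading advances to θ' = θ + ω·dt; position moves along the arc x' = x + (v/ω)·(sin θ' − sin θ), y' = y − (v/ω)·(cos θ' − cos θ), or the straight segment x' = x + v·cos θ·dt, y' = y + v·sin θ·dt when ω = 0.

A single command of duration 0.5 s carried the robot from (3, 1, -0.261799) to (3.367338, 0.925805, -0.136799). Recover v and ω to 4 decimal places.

v = 0.7500, ω = 0.2500

Δθ = -0.136799 − -0.261799 = 0.125000
ω = Δθ/dt = 0.125000/0.5 = 0.2500
R = Δx/(sin θ' − sin θ) = 3.0000
v = R·ω = 3.0000·0.2500 = 0.7500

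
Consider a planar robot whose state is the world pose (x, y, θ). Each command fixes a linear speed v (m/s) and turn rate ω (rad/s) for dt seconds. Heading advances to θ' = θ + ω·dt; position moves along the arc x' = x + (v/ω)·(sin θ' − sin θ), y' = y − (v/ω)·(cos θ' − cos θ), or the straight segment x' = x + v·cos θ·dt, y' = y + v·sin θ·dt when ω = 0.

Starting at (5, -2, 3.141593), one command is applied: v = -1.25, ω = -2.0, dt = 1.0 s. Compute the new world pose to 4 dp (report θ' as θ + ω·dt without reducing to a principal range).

θ' = 3.1416 + -2.0·1.0 = 1.1416
R = v/ω = -1.25/-2.0 = 0.6250
x' = 5 + 0.6250·(sin 1.1416 − sin 3.1416) = 5.5683
y' = -2 − 0.6250·(cos 1.1416 − cos 3.1416) = -2.8851

(5.5683, -2.8851, 1.1416)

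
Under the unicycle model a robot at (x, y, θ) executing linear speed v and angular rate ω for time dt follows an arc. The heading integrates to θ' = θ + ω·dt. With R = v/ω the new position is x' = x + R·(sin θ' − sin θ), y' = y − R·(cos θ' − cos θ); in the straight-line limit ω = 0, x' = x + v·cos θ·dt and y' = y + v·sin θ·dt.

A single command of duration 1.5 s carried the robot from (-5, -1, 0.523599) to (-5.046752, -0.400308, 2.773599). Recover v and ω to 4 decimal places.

v = 0.5000, ω = 1.5000

Δθ = 2.773599 − 0.523599 = 2.250000
ω = Δθ/dt = 2.250000/1.5 = 1.5000
R = −Δy/(cos θ' − cos θ) = 0.3333
v = R·ω = 0.3333·1.5000 = 0.5000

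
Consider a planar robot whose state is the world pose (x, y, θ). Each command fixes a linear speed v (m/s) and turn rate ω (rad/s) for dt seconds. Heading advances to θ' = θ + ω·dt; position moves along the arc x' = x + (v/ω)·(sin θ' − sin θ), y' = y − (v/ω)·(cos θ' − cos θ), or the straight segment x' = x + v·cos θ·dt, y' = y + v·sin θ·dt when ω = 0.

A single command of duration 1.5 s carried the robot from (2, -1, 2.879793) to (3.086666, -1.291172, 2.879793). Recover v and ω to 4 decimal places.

v = -0.7500, ω = 0.0000

Δθ = 2.879793 − 2.879793 = 0.000000
ω = Δθ/dt = 0.000000/1.5 = 0.0000
ω = 0 → v = (Δx·cos θ + Δy·sin θ)/dt = -0.7500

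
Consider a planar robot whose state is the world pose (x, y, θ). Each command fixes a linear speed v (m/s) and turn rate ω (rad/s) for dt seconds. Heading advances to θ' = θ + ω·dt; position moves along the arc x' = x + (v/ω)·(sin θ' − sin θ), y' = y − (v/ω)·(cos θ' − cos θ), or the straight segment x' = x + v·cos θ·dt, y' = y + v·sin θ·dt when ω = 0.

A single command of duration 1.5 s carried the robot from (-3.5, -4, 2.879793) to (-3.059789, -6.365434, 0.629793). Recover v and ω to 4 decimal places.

v = -2.0000, ω = -1.5000

Δθ = 0.629793 − 2.879793 = -2.250000
ω = Δθ/dt = -2.250000/1.5 = -1.5000
R = −Δy/(cos θ' − cos θ) = 1.3333
v = R·ω = 1.3333·-1.5000 = -2.0000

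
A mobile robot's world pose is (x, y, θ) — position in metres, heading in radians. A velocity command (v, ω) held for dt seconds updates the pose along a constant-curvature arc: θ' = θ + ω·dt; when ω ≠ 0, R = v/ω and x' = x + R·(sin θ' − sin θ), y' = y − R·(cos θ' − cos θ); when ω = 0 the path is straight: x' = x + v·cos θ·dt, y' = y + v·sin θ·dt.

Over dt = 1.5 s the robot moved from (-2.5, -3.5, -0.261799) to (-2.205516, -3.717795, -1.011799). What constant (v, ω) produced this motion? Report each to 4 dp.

Δθ = -1.011799 − -0.261799 = -0.750000
ω = Δθ/dt = -0.750000/1.5 = -0.5000
R = Δx/(sin θ' − sin θ) = -0.5000
v = R·ω = -0.5000·-0.5000 = 0.2500

v = 0.2500, ω = -0.5000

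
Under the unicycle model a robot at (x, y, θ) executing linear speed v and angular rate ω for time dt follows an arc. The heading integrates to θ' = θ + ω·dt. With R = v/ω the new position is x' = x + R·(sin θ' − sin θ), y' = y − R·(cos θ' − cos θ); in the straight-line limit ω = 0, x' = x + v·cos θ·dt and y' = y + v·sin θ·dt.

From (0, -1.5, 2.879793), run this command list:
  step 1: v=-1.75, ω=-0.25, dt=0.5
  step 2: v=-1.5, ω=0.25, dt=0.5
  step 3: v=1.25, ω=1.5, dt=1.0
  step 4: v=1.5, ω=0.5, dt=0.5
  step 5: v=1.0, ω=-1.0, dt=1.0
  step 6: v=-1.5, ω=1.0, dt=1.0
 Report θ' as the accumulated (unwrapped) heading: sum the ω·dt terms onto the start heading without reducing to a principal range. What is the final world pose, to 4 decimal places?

step 1: θ'=2.7548 (R=7.0000) → pose (0.8288, -1.7786, 2.7548)
step 2: θ'=2.8798 (R=-6.0000) → pose (1.5393, -2.0175, 2.8798)
step 3: θ'=4.3798 (R=0.8333) → pose (0.5359, -2.5503, 4.3798)
step 4: θ'=4.6298 (R=3.0000) → pose (0.3818, -3.2823, 4.6298)
step 5: θ'=3.6298 (R=-1.0000) → pose (-0.1458, -4.0830, 3.6298)
step 6: θ'=4.6298 (R=-1.5000) → pose (0.6455, -2.8820, 4.6298)

(0.6455, -2.8820, 4.6298)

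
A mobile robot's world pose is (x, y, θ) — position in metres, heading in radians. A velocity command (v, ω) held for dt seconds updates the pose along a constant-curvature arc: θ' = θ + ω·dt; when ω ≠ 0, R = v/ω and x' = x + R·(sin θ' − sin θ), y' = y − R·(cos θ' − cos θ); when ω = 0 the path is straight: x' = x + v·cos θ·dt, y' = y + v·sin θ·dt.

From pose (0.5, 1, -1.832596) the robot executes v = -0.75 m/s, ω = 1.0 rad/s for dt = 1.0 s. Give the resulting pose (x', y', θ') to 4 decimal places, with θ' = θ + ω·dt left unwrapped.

(0.3303, 1.6988, -0.8326)

θ' = -1.8326 + 1.0·1.0 = -0.8326
R = v/ω = -0.75/1.0 = -0.7500
x' = 0.5 + -0.7500·(sin -0.8326 − sin -1.8326) = 0.3303
y' = 1 − -0.7500·(cos -0.8326 − cos -1.8326) = 1.6988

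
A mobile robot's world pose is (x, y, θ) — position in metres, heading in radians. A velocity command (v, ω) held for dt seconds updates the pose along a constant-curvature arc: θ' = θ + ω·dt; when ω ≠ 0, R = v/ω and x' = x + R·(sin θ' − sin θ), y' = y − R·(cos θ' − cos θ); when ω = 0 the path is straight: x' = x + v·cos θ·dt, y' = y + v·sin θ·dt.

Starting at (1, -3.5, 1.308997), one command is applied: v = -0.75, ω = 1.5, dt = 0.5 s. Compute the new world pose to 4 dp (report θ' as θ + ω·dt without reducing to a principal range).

θ' = 1.3090 + 1.5·0.5 = 2.0590
R = v/ω = -0.75/1.5 = -0.5000
x' = 1 + -0.5000·(sin 2.0590 − sin 1.3090) = 1.0414
y' = -3.5 − -0.5000·(cos 2.0590 − cos 1.3090) = -3.8639

(1.0414, -3.8639, 2.0590)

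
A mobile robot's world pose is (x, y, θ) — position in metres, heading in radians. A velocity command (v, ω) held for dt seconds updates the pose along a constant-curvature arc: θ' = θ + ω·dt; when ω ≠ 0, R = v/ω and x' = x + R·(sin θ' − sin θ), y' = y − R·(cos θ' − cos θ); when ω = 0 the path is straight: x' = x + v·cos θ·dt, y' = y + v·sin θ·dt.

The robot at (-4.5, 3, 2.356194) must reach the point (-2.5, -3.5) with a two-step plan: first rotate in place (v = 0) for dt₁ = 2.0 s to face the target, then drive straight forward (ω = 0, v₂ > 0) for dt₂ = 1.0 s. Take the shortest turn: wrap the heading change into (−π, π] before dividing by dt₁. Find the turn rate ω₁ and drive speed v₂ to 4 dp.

heading to target = atan2(-3.5−3, -2.5−-4.5) = -1.2723
Δθ = wrap(-1.2723 − 2.3562) = 2.6547; ω₁ = Δθ/dt₁ = 1.3273
distance = √((-2.5−-4.5)² + (-3.5−3)²) = 6.8007; v₂ = distance/dt₂ = 6.8007

ω₁ = 1.3273, v₂ = 6.8007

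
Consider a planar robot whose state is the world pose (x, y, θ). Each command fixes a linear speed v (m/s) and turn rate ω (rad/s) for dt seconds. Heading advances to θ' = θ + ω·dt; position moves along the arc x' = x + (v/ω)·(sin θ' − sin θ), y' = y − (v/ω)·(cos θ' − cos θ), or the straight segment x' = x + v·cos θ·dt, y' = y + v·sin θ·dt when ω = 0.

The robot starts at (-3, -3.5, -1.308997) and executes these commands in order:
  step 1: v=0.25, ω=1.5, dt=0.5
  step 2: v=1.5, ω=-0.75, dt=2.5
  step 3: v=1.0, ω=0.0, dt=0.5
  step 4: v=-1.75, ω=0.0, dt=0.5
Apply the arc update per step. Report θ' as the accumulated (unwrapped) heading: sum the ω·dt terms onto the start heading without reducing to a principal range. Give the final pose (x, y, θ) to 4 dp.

step 1: θ'=-0.5590 (R=0.1667) → pose (-2.9274, -3.5982, -0.5590)
step 2: θ'=-2.4340 (R=-2.0000) → pose (-2.6881, -6.8136, -2.4340)
step 3: θ'=-2.4340 (straight) → pose (-3.0680, -7.1386, -2.4340)
step 4: θ'=-2.4340 (straight) → pose (-2.4031, -6.5698, -2.4340)

(-2.4031, -6.5698, -2.4340)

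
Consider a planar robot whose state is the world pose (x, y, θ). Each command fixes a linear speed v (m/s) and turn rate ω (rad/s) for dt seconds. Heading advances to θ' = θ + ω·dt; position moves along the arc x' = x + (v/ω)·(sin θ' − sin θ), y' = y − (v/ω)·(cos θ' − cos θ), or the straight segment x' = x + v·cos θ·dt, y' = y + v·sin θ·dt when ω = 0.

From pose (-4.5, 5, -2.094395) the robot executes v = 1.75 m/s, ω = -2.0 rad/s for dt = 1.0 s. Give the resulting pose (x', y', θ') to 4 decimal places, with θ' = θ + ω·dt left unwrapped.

(-5.9709, 4.9305, -4.0944)

θ' = -2.0944 + -2.0·1.0 = -4.0944
R = v/ω = 1.75/-2.0 = -0.8750
x' = -4.5 + -0.8750·(sin -4.0944 − sin -2.0944) = -5.9709
y' = 5 − -0.8750·(cos -4.0944 − cos -2.0944) = 4.9305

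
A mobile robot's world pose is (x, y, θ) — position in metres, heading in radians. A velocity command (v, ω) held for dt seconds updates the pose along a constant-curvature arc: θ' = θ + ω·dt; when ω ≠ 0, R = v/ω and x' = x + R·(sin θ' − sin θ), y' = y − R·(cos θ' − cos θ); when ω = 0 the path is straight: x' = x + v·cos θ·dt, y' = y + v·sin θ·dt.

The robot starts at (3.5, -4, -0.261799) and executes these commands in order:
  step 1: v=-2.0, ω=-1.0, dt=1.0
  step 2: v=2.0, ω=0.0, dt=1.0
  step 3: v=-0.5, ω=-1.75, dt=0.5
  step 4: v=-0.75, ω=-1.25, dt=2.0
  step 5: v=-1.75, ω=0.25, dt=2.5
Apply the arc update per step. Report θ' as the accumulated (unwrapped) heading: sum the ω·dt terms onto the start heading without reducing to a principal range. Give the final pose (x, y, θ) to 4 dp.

(5.4851, -8.6020, -4.0118)

step 1: θ'=-1.2618 (R=2.0000) → pose (2.1124, -2.6764, -1.2618)
step 2: θ'=-1.2618 (straight) → pose (2.7206, -4.5816, -1.2618)
step 3: θ'=-2.1368 (R=0.2857) → pose (2.7516, -4.3415, -2.1368)
step 4: θ'=-4.6368 (R=0.6000) → pose (3.8563, -4.6180, -4.6368)
step 5: θ'=-4.0118 (R=-7.0000) → pose (5.4851, -8.6020, -4.0118)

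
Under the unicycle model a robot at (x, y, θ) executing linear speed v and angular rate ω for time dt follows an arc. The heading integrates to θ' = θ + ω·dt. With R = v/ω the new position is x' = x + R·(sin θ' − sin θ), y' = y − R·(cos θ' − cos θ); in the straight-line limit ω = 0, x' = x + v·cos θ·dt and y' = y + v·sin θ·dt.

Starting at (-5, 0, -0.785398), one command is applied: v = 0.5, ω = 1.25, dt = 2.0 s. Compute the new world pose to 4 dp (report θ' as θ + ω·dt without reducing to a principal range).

θ' = -0.7854 + 1.25·2.0 = 1.7146
R = v/ω = 0.5/1.25 = 0.4000
x' = -5 + 0.4000·(sin 1.7146 − sin -0.7854) = -4.3213
y' = 0 − 0.4000·(cos 1.7146 − cos -0.7854) = 0.3402

(-4.3213, 0.3402, 1.7146)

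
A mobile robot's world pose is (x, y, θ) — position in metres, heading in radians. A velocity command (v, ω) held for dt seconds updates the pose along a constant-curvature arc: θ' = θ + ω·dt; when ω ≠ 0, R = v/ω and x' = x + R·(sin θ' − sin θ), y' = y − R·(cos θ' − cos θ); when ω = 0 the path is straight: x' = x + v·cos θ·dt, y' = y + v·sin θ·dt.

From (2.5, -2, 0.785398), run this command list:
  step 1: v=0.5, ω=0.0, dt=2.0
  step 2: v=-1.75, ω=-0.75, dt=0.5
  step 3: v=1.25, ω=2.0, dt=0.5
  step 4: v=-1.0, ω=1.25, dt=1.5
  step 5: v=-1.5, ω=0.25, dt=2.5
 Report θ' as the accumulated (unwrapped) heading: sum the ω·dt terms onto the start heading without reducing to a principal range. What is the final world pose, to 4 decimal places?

step 1: θ'=0.7854 (straight) → pose (3.2071, -1.2929, 0.7854)
step 2: θ'=0.4104 (R=2.3333) → pose (2.4881, -1.7826, 0.4104)
step 3: θ'=1.4104 (R=0.6250) → pose (2.8557, -1.3093, 1.4104)
step 4: θ'=3.2854 (R=-0.8000) → pose (3.7601, -2.2288, 3.2854)
step 5: θ'=3.9104 (R=-6.0000) → pose (7.0719, -0.6032, 3.9104)

(7.0719, -0.6032, 3.9104)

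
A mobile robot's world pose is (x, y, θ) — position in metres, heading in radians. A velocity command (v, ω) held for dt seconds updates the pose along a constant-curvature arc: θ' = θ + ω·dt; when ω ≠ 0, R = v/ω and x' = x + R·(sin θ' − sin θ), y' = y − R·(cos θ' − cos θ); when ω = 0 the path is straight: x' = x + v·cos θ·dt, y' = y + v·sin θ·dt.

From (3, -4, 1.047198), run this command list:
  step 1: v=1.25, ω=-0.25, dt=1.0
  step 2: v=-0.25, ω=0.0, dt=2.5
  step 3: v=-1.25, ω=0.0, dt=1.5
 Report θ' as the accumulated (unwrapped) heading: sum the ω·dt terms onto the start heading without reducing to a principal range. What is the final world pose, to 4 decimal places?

step 1: θ'=0.7972 (R=-5.0000) → pose (3.7531, -3.0064, 0.7972)
step 2: θ'=0.7972 (straight) → pose (3.3164, -3.4536, 0.7972)
step 3: θ'=0.7972 (straight) → pose (2.0063, -4.7949, 0.7972)

(2.0063, -4.7949, 0.7972)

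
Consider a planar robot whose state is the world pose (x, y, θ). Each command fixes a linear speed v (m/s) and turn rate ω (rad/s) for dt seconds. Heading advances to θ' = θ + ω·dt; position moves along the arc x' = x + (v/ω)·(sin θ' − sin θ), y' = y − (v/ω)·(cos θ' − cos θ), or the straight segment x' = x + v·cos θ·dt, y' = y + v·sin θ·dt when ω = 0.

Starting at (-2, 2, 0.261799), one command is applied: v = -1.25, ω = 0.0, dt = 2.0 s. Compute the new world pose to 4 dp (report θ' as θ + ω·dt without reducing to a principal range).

θ' = 0.2618 + 0.0·2.0 = 0.2618
ω = 0 → straight: x' = -2 + -1.25·cos(0.2618)·2.0 = -4.4148
y' = 2 + -1.25·sin(0.2618)·2.0 = 1.3530

(-4.4148, 1.3530, 0.2618)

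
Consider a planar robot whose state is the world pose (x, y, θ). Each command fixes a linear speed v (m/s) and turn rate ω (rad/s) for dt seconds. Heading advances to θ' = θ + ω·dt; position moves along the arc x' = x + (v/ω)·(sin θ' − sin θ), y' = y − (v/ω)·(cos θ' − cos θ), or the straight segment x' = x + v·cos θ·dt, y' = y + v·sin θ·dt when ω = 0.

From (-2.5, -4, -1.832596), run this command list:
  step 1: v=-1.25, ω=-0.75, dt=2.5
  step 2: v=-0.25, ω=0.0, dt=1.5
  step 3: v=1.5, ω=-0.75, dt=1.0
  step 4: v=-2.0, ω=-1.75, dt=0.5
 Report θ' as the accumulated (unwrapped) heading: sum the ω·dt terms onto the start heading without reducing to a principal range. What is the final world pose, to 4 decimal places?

(-0.7187, -2.9940, -5.3326)

step 1: θ'=-3.7076 (R=1.6667) → pose (0.0036, -3.0246, -3.7076)
step 2: θ'=-3.7076 (straight) → pose (0.3202, -3.2257, -3.7076)
step 3: θ'=-4.4576 (R=-2.0000) → pose (-0.5427, -2.0417, -4.4576)
step 4: θ'=-5.3326 (R=1.1429) → pose (-0.7187, -2.9940, -5.3326)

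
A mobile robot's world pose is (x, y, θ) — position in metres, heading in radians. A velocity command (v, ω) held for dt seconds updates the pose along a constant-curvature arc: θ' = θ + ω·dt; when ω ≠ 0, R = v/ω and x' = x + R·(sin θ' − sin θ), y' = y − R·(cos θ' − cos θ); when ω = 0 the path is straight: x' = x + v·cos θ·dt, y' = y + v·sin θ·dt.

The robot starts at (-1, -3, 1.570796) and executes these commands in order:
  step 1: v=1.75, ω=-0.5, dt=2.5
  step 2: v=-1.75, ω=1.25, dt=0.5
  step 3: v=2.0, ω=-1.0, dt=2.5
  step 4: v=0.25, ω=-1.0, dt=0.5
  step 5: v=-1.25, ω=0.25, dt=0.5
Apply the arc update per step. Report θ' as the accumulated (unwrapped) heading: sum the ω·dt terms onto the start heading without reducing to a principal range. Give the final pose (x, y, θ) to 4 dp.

(4.5507, -0.8753, -1.9292)

step 1: θ'=0.3208 (R=-3.5000) → pose (1.3964, 0.3214, 0.3208)
step 2: θ'=0.9458 (R=-1.4000) → pose (0.7025, -0.1880, 0.9458)
step 3: θ'=-1.5542 (R=-2.0000) → pose (4.3241, -1.3250, -1.5542)
step 4: θ'=-2.0542 (R=-0.2500) → pose (4.2955, -1.4454, -2.0542)
step 5: θ'=-1.9292 (R=-5.0000) → pose (4.5507, -0.8753, -1.9292)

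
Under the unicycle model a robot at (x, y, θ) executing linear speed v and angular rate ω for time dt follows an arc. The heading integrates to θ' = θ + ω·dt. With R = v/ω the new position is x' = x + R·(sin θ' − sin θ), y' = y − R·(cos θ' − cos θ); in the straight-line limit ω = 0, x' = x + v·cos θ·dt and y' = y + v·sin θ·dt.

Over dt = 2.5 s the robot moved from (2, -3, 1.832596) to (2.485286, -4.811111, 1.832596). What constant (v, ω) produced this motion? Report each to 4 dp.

v = -0.7500, ω = 0.0000

Δθ = 1.832596 − 1.832596 = 0.000000
ω = Δθ/dt = 0.000000/2.5 = 0.0000
ω = 0 → v = (Δx·cos θ + Δy·sin θ)/dt = -0.7500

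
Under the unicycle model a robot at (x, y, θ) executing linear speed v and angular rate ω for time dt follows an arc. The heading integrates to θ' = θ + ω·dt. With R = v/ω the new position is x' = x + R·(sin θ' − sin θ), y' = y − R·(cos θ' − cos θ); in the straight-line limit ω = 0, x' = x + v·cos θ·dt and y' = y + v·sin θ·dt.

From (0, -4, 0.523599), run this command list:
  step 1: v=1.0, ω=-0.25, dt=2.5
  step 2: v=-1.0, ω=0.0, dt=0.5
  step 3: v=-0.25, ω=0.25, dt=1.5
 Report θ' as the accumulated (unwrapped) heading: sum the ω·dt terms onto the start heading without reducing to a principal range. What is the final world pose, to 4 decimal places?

(1.5361, -3.4661, 0.2736)

step 1: θ'=-0.1014 (R=-4.0000) → pose (2.4049, -3.4846, -0.1014)
step 2: θ'=-0.1014 (straight) → pose (1.9075, -3.4340, -0.1014)
step 3: θ'=0.2736 (R=-1.0000) → pose (1.5361, -3.4661, 0.2736)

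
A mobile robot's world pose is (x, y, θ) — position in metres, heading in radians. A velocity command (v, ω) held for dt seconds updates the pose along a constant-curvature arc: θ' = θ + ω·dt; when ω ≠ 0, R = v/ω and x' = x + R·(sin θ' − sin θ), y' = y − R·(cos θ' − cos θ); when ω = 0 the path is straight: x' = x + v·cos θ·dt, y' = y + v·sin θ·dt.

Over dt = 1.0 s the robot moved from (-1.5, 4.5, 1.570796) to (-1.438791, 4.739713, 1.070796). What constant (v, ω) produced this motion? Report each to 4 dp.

Δθ = 1.070796 − 1.570796 = -0.500000
ω = Δθ/dt = -0.500000/1.0 = -0.5000
R = −Δy/(cos θ' − cos θ) = -0.5000
v = R·ω = -0.5000·-0.5000 = 0.2500

v = 0.2500, ω = -0.5000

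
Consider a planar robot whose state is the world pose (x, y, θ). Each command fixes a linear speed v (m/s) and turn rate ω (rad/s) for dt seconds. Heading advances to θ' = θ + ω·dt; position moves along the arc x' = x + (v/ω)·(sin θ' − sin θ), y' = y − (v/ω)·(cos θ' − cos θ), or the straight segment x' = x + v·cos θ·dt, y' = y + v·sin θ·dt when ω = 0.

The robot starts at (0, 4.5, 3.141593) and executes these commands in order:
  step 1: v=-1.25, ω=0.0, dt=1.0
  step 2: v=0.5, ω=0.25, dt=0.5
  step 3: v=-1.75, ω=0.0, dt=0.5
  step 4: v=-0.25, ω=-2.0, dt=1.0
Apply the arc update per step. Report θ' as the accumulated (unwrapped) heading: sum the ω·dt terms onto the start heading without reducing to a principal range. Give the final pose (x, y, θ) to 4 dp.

step 1: θ'=3.1416 (straight) → pose (1.2500, 4.5000, 3.1416)
step 2: θ'=3.2666 (R=2.0000) → pose (1.0007, 4.4844, 3.2666)
step 3: θ'=3.2666 (straight) → pose (1.8688, 4.5935, 3.2666)
step 4: θ'=1.2666 (R=0.1250) → pose (2.0037, 4.4320, 1.2666)

(2.0037, 4.4320, 1.2666)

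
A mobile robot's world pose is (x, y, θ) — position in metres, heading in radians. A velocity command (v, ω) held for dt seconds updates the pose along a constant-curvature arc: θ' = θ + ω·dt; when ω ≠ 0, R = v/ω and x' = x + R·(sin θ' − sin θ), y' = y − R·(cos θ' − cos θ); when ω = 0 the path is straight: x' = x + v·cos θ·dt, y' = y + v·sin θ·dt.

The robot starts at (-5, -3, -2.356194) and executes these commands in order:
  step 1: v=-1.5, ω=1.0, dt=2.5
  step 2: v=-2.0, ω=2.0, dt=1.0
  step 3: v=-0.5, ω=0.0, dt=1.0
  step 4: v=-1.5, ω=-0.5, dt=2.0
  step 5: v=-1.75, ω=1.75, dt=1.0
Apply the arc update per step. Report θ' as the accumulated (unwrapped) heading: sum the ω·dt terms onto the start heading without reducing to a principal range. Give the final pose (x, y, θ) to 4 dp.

step 1: θ'=0.1438 (R=-1.5000) → pose (-6.2756, -0.4548, 0.1438)
step 2: θ'=2.1438 (R=-1.0000) → pose (-6.9726, -1.9867, 2.1438)
step 3: θ'=2.1438 (straight) → pose (-6.7015, -2.4068, 2.1438)
step 4: θ'=1.1438 (R=3.0000) → pose (-6.4917, -5.2757, 1.1438)
step 5: θ'=2.8938 (R=-1.0000) → pose (-5.8267, -6.6593, 2.8938)

(-5.8267, -6.6593, 2.8938)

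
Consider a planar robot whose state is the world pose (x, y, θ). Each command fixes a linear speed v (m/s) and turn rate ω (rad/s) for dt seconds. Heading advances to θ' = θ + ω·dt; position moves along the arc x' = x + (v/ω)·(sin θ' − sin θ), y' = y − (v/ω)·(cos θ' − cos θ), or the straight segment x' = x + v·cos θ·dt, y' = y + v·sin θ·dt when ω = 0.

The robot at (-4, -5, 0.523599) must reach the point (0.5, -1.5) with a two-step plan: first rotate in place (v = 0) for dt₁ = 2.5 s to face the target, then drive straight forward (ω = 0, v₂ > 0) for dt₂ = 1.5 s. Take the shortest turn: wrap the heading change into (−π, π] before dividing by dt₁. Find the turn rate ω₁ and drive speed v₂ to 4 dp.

heading to target = atan2(-1.5−-5, 0.5−-4) = 0.6610
Δθ = wrap(0.6610 − 0.5236) = 0.1374; ω₁ = Δθ/dt₁ = 0.0550
distance = √((0.5−-4)² + (-1.5−-5)²) = 5.7009; v₂ = distance/dt₂ = 3.8006

ω₁ = 0.0550, v₂ = 3.8006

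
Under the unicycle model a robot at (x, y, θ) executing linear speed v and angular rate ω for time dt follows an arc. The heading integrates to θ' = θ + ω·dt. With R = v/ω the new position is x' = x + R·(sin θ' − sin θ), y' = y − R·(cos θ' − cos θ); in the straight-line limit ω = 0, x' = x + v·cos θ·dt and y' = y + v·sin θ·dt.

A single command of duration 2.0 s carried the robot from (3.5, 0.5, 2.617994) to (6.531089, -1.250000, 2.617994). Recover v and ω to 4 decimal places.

v = -1.7500, ω = 0.0000

Δθ = 2.617994 − 2.617994 = 0.000000
ω = Δθ/dt = 0.000000/2.0 = 0.0000
ω = 0 → v = (Δx·cos θ + Δy·sin θ)/dt = -1.7500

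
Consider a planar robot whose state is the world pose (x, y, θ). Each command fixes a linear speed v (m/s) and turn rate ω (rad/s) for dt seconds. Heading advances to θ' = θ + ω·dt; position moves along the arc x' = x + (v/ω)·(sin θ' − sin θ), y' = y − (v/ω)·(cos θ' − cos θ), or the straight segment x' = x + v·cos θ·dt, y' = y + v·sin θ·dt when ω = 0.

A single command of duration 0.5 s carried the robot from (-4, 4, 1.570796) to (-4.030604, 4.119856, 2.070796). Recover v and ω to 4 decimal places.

v = 0.2500, ω = 1.0000

Δθ = 2.070796 − 1.570796 = 0.500000
ω = Δθ/dt = 0.500000/0.5 = 1.0000
R = −Δy/(cos θ' − cos θ) = 0.2500
v = R·ω = 0.2500·1.0000 = 0.2500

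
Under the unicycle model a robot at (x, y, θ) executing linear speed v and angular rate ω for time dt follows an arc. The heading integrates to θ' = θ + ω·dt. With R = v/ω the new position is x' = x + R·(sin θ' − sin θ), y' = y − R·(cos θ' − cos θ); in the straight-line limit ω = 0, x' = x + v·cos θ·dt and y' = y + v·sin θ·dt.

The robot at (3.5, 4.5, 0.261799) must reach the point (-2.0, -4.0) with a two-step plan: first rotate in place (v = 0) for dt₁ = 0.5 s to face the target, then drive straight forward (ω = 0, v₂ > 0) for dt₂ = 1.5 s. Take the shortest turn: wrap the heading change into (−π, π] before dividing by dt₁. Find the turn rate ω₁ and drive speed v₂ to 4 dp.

ω₁ = -4.8138, v₂ = 6.7495

heading to target = atan2(-4−4.5, -2−3.5) = -2.1451
Δθ = wrap(-2.1451 − 0.2618) = -2.4069; ω₁ = Δθ/dt₁ = -4.8138
distance = √((-2−3.5)² + (-4−4.5)²) = 10.1242; v₂ = distance/dt₂ = 6.7495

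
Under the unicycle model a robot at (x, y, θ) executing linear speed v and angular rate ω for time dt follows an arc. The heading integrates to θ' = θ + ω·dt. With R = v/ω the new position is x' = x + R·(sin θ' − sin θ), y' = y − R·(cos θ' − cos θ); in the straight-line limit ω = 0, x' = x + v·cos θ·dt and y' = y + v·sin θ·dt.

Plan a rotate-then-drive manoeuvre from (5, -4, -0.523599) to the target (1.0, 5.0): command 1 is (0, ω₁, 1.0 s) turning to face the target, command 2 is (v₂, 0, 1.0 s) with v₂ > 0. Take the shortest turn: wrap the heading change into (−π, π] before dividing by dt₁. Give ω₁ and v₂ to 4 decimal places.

heading to target = atan2(5−-4, 1−5) = 1.9890
Δθ = wrap(1.9890 − -0.5236) = 2.5126; ω₁ = Δθ/dt₁ = 2.5126
distance = √((1−5)² + (5−-4)²) = 9.8489; v₂ = distance/dt₂ = 9.8489

ω₁ = 2.5126, v₂ = 9.8489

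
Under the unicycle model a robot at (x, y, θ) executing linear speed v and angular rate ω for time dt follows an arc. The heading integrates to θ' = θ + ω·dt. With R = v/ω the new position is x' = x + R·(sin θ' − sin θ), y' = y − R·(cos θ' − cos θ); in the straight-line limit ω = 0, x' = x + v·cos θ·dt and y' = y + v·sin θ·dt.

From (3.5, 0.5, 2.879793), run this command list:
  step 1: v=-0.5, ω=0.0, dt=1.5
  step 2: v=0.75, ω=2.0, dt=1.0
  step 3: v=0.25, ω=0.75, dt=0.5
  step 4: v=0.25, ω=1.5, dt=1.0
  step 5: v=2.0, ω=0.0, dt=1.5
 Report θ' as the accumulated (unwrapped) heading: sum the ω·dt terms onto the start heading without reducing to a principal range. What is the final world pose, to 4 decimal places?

(6.6918, 1.0652, 6.7548)

step 1: θ'=2.8798 (straight) → pose (4.2244, 0.3059, 2.8798)
step 2: θ'=4.8798 (R=0.3750) → pose (3.7576, -0.1188, 4.8798)
step 3: θ'=5.2548 (R=0.3333) → pose (3.8008, -0.2353, 5.2548)
step 4: θ'=6.7548 (R=0.1667) → pose (4.0193, -0.2978, 6.7548)
step 5: θ'=6.7548 (straight) → pose (6.6918, 1.0652, 6.7548)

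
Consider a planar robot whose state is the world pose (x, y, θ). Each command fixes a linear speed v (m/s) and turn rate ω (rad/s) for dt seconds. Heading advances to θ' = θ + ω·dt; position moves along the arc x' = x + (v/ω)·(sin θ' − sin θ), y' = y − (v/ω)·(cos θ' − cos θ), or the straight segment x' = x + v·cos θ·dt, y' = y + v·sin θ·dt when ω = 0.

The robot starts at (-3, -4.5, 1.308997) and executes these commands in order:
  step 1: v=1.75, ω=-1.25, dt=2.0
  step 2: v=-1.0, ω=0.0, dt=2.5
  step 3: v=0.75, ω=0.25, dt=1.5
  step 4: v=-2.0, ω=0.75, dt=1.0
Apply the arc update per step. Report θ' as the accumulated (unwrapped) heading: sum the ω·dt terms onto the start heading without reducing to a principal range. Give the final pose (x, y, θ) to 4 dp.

step 1: θ'=-1.1910 (R=-1.4000) → pose (-0.3475, -4.3433, -1.1910)
step 2: θ'=-1.1910 (straight) → pose (-1.2743, -2.0215, -1.1910)
step 3: θ'=-0.8160 (R=3.0000) → pose (-0.6733, -2.9647, -0.8160)
step 4: θ'=-0.0660 (R=-2.6667) → pose (-2.4399, -2.1309, -0.0660)

(-2.4399, -2.1309, -0.0660)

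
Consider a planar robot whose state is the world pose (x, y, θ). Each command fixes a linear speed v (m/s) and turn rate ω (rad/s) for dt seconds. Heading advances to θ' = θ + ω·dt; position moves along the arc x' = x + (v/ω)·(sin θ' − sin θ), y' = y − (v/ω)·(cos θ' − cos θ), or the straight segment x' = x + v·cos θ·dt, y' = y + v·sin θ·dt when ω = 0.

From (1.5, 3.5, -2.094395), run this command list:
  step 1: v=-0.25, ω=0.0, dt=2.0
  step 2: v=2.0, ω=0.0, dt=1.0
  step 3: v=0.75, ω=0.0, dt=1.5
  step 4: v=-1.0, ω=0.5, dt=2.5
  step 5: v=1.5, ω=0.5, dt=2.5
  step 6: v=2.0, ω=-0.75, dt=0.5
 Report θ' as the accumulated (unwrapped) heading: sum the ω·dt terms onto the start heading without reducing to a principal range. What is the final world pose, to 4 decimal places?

step 1: θ'=-2.0944 (straight) → pose (1.7500, 3.9330, -2.0944)
step 2: θ'=-2.0944 (straight) → pose (0.7500, 2.2010, -2.0944)
step 3: θ'=-2.0944 (straight) → pose (0.1875, 1.2267, -2.0944)
step 4: θ'=-0.8444 (R=-2.0000) → pose (-0.0494, 3.5551, -0.8444)
step 5: θ'=0.4056 (R=3.0000) → pose (3.3770, 2.7910, 0.4056)
step 6: θ'=0.0306 (R=-2.6667) → pose (4.3476, 3.0061, 0.0306)

(4.3476, 3.0061, 0.0306)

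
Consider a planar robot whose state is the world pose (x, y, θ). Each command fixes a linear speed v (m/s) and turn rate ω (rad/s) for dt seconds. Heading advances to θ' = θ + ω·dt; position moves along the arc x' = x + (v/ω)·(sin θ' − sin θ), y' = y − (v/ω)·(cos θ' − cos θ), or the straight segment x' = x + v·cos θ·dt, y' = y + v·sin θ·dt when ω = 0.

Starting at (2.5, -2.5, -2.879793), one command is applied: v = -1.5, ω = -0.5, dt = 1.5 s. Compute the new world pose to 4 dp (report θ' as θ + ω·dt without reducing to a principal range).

(4.6836, -2.7482, -3.6298)

θ' = -2.8798 + -0.5·1.5 = -3.6298
R = v/ω = -1.5/-0.5 = 3.0000
x' = 2.5 + 3.0000·(sin -3.6298 − sin -2.8798) = 4.6836
y' = -2.5 − 3.0000·(cos -3.6298 − cos -2.8798) = -2.7482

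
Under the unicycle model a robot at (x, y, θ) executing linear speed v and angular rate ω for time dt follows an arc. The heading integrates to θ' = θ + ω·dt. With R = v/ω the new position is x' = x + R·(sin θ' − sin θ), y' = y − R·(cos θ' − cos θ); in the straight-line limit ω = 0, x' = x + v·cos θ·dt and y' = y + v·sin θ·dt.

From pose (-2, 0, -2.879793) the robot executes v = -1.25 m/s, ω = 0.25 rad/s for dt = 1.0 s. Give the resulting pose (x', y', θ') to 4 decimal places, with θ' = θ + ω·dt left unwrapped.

θ' = -2.8798 + 0.25·1.0 = -2.6298
R = v/ω = -1.25/0.25 = -5.0000
x' = -2 + -5.0000·(sin -2.6298 − sin -2.8798) = -0.8454
y' = 0 − -5.0000·(cos -2.6298 − cos -2.8798) = 0.4703

(-0.8454, 0.4703, -2.6298)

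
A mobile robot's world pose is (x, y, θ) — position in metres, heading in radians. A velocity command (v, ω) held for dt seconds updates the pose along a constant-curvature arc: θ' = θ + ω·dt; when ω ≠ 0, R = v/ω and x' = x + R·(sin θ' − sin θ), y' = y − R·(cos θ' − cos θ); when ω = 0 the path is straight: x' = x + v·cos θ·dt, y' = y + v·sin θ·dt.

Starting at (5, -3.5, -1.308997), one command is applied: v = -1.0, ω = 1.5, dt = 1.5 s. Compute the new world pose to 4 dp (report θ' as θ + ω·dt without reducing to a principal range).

θ' = -1.3090 + 1.5·1.5 = 0.9410
R = v/ω = -1.0/1.5 = -0.6667
x' = 5 + -0.6667·(sin 0.9410 − sin -1.3090) = 3.8173
y' = -3.5 − -0.6667·(cos 0.9410 − cos -1.3090) = -3.2799

(3.8173, -3.2799, 0.9410)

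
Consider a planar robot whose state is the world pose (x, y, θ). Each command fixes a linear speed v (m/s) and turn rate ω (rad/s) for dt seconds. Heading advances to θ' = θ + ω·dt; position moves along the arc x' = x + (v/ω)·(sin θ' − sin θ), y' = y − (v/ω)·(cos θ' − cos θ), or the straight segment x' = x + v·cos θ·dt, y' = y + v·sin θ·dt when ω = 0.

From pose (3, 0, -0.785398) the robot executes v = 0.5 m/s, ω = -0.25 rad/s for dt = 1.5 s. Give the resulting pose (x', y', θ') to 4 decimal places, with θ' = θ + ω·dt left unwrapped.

(3.4197, -0.6163, -1.1604)

θ' = -0.7854 + -0.25·1.5 = -1.1604
R = v/ω = 0.5/-0.25 = -2.0000
x' = 3 + -2.0000·(sin -1.1604 − sin -0.7854) = 3.4197
y' = 0 − -2.0000·(cos -1.1604 − cos -0.7854) = -0.6163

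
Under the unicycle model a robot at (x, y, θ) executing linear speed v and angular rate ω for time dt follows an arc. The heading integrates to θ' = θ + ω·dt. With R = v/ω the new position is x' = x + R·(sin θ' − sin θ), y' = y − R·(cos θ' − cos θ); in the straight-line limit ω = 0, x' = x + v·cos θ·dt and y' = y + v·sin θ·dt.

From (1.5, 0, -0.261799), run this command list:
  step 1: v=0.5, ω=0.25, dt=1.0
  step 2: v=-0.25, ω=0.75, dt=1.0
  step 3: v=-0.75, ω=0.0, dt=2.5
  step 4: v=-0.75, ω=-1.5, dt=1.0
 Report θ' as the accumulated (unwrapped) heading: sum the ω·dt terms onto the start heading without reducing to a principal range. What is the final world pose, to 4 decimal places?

step 1: θ'=-0.0118 (R=2.0000) → pose (1.9940, -0.0680, -0.0118)
step 2: θ'=0.7382 (R=-0.3333) → pose (1.7658, -0.1548, 0.7382)
step 3: θ'=0.7382 (straight) → pose (0.3789, -1.4166, 0.7382)
step 4: θ'=-0.7618 (R=0.5000) → pose (-0.3027, -1.4085, -0.7618)

(-0.3027, -1.4085, -0.7618)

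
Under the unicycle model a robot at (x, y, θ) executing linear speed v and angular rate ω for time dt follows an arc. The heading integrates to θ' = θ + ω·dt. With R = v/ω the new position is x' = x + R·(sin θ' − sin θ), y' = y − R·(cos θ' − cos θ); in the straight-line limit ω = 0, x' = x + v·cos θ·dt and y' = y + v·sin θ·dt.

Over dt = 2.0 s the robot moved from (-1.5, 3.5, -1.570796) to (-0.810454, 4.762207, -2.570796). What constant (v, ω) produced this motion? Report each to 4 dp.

v = -0.7500, ω = -0.5000

Δθ = -2.570796 − -1.570796 = -1.000000
ω = Δθ/dt = -1.000000/2.0 = -0.5000
R = −Δy/(cos θ' − cos θ) = 1.5000
v = R·ω = 1.5000·-0.5000 = -0.7500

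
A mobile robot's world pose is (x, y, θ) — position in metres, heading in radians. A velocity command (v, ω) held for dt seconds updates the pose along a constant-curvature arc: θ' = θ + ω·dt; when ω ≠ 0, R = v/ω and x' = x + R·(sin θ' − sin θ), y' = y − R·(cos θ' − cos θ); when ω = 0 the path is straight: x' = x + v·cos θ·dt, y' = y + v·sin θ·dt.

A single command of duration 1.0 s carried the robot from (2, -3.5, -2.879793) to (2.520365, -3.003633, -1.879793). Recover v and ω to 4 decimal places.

v = -0.7500, ω = 1.0000

Δθ = -1.879793 − -2.879793 = 1.000000
ω = Δθ/dt = 1.000000/1.0 = 1.0000
R = Δx/(sin θ' − sin θ) = -0.7500
v = R·ω = -0.7500·1.0000 = -0.7500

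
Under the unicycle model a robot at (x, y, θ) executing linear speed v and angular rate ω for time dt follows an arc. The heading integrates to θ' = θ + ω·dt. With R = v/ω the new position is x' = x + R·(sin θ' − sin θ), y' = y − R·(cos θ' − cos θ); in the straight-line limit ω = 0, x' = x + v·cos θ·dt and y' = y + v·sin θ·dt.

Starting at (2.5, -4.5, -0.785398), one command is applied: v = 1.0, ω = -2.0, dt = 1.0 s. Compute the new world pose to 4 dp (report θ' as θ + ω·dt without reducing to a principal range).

θ' = -0.7854 + -2.0·1.0 = -2.7854
R = v/ω = 1.0/-2.0 = -0.5000
x' = 2.5 + -0.5000·(sin -2.7854 − sin -0.7854) = 2.3208
y' = -4.5 − -0.5000·(cos -2.7854 − cos -0.7854) = -5.3222

(2.3208, -5.3222, -2.7854)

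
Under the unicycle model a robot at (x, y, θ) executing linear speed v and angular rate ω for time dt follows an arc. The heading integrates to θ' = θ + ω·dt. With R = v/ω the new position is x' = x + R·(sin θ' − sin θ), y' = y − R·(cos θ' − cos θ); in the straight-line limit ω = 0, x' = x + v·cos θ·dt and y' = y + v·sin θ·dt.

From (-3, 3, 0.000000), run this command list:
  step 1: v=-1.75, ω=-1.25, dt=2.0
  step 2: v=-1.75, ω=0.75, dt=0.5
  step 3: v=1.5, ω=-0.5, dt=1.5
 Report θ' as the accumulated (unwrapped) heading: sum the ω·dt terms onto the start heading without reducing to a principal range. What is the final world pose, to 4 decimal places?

(-5.0108, 4.8478, -2.8750)

step 1: θ'=-2.5000 (R=1.4000) → pose (-3.8379, 5.5216, -2.5000)
step 2: θ'=-2.1250 (R=-2.3333) → pose (-3.2502, 6.1630, -2.1250)
step 3: θ'=-2.8750 (R=-3.0000) → pose (-5.0108, 4.8478, -2.8750)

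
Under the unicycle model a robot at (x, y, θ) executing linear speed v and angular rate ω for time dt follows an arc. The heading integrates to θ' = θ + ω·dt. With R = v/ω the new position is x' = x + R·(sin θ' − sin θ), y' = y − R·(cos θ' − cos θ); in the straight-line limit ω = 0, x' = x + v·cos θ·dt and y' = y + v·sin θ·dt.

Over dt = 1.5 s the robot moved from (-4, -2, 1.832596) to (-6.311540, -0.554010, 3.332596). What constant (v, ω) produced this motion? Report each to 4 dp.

v = 2.0000, ω = 1.0000

Δθ = 3.332596 − 1.832596 = 1.500000
ω = Δθ/dt = 1.500000/1.5 = 1.0000
R = Δx/(sin θ' − sin θ) = 2.0000
v = R·ω = 2.0000·1.0000 = 2.0000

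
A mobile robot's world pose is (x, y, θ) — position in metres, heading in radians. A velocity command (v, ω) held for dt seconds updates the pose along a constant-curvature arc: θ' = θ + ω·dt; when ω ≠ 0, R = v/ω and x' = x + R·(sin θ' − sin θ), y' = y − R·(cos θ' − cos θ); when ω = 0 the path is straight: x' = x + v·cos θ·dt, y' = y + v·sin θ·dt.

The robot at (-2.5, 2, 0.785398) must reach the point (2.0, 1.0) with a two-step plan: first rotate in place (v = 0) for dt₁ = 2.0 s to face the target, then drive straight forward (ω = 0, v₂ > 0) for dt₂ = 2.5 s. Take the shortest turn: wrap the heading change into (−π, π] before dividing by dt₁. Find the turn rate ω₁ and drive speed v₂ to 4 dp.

ω₁ = -0.5020, v₂ = 1.8439

heading to target = atan2(1−2, 2−-2.5) = -0.2187
Δθ = wrap(-0.2187 − 0.7854) = -1.0041; ω₁ = Δθ/dt₁ = -0.5020
distance = √((2−-2.5)² + (1−2)²) = 4.6098; v₂ = distance/dt₂ = 1.8439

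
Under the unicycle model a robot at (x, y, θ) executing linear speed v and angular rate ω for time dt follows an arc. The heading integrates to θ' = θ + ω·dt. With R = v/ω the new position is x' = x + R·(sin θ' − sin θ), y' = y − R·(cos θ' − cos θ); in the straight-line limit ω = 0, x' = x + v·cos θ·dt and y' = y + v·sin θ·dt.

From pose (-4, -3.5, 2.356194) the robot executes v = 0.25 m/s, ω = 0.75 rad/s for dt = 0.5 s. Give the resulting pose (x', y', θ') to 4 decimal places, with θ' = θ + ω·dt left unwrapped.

θ' = 2.3562 + 0.75·0.5 = 2.7312
R = v/ω = 0.25/0.75 = 0.3333
x' = -4 + 0.3333·(sin 2.7312 − sin 2.3562) = -4.1027
y' = -3.5 − 0.3333·(cos 2.7312 − cos 2.3562) = -3.4300

(-4.1027, -3.4300, 2.7312)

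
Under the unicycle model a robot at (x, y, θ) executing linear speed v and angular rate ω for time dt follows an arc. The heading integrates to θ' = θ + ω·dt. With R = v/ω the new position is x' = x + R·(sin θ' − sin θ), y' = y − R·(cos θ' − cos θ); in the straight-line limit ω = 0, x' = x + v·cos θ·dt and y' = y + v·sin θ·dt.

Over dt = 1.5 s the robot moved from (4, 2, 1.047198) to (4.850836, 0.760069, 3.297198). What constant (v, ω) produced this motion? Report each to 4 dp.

v = -1.2500, ω = 1.5000

Δθ = 3.297198 − 1.047198 = 2.250000
ω = Δθ/dt = 2.250000/1.5 = 1.5000
R = −Δy/(cos θ' − cos θ) = -0.8333
v = R·ω = -0.8333·1.5000 = -1.2500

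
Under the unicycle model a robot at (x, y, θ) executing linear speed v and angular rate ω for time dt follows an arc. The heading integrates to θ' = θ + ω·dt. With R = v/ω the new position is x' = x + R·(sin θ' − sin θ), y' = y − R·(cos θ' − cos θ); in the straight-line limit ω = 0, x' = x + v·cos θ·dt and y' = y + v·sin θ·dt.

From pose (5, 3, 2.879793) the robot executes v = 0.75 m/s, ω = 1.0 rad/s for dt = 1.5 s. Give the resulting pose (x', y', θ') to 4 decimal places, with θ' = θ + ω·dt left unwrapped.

(4.0970, 2.5204, 4.3798)

θ' = 2.8798 + 1.0·1.5 = 4.3798
R = v/ω = 0.75/1.0 = 0.7500
x' = 5 + 0.7500·(sin 4.3798 − sin 2.8798) = 4.0970
y' = 3 − 0.7500·(cos 4.3798 − cos 2.8798) = 2.5204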